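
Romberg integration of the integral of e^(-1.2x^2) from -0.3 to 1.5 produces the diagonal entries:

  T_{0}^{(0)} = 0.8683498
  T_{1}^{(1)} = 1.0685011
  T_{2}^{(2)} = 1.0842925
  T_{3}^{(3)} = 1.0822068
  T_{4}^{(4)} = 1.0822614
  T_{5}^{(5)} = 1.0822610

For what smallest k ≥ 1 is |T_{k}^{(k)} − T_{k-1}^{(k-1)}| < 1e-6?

k = 5

|T_{1}^{(1)} − T_{0}^{(0)}| = 0.2001513 ≥ 1e-6
|T_{2}^{(2)} − T_{1}^{(1)}| = 0.0157914 ≥ 1e-6
|T_{3}^{(3)} − T_{2}^{(2)}| = 0.0020857 ≥ 1e-6
|T_{4}^{(4)} − T_{3}^{(3)}| = 0.0000546 ≥ 1e-6
|T_{5}^{(5)} − T_{4}^{(4)}| = 0.0000004 < 1e-6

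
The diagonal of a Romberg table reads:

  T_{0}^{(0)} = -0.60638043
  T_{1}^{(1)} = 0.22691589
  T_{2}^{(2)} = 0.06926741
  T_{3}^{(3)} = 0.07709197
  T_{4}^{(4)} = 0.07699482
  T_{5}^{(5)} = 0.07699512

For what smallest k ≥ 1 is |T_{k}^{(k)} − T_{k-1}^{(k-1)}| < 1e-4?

|T_{1}^{(1)} − T_{0}^{(0)}| = 0.83329632 ≥ 1e-4
|T_{2}^{(2)} − T_{1}^{(1)}| = 0.15764848 ≥ 1e-4
|T_{3}^{(3)} − T_{2}^{(2)}| = 0.00782456 ≥ 1e-4
|T_{4}^{(4)} − T_{3}^{(3)}| = 0.00009715 < 1e-4

k = 4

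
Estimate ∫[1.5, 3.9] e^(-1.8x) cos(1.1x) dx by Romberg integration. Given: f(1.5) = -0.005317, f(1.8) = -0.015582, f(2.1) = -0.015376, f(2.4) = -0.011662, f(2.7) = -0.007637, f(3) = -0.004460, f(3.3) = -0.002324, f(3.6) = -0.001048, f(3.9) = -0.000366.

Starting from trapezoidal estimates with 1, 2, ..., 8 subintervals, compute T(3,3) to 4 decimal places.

-0.0188

T(0,0) (trapezoid, 1 panel, h=2.4000): -0.006820
T(1,0) (trapezoid, 2 panels, h=1.2000): -0.012574
T(2,0) (trapezoid, 4 panels, h=0.6000): -0.016907
T(3,0) (trapezoid, 8 panels, h=0.3000): -0.018279
T(1,1) = -0.012574 + (-0.012574 − (-0.006820))/3 = -0.014492
T(2,1) = -0.016907 + (-0.016907 − (-0.012574))/3 = -0.018351
T(3,1) = -0.018279 + (-0.018279 − (-0.016907))/3 = -0.018736
T(2,2) = -0.018351 + (-0.018351 − (-0.014492))/15 = -0.018608
T(3,2) = -0.018736 + (-0.018736 − (-0.018351))/15 = -0.018762
T(3,3) = -0.018762 + (-0.018762 − (-0.018608))/63 = -0.018764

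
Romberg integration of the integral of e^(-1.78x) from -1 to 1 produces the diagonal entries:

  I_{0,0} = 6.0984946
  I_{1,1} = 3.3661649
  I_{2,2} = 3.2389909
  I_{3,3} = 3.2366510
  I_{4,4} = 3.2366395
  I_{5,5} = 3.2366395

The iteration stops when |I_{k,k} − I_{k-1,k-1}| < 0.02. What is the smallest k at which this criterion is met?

k = 3

|I_{1,1} − I_{0,0}| = 2.7323297 ≥ 0.02
|I_{2,2} − I_{1,1}| = 0.1271740 ≥ 0.02
|I_{3,3} − I_{2,2}| = 0.0023399 < 0.02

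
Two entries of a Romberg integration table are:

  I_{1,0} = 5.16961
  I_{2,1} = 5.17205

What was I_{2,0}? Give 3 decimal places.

From I_{2,1} = (4·I_{2,0} − I_{1,0})/3, solve for I_{2,0}:
4·I_{2,0} = 3·5.17205 + 5.16961 = 20.68576
I_{2,0} = 5.17144

5.171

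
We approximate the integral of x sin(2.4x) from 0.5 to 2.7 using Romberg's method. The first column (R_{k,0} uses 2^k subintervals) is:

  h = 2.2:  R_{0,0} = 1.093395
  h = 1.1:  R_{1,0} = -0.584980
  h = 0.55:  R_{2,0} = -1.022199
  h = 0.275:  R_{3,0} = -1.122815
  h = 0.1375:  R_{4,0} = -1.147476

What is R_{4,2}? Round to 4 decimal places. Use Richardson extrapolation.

R_{3,1} = -1.122815 + (-1.122815 − (-1.022199))/3 = -1.156354
R_{4,1} = -1.147476 + (-1.147476 − (-1.122815))/3 = -1.155696
R_{4,2} = (16·(-1.155696) − (-1.156354)) / 15 = -1.155652

-1.1557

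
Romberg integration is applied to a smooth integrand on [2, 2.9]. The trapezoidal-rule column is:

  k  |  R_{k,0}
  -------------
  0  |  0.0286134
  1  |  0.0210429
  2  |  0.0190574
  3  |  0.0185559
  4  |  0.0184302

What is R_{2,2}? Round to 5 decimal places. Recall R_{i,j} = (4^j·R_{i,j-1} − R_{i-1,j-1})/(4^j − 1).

0.01839

Richardson extrapolation on the trapezoidal column (denominator 4−1=3):
R_{1,1} = 0.0210429 + (0.0210429 − 0.0286134)/3 = 0.0185194
R_{2,1} = (4·0.0190574 − 0.0210429) / 3 = 0.0183956
R_{2,2} = 0.0183956 + (0.0183956 − 0.0185194)/15 = 0.0183873
(Column j=1 coincides with Simpson's rule on the same nodes.)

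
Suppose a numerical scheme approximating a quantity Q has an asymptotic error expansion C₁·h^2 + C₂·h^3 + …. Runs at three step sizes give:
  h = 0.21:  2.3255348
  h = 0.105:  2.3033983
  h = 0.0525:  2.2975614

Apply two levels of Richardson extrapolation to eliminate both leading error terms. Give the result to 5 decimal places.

2.29556

First eliminate the h^2 term (factor 2^2 = 4):
  B₁ = (4·2.3033983 − 2.3255348)/3 = 2.2960195
  B₂ = (4·2.2975614 − 2.3033983)/3 = 2.2956158
Then eliminate the h^3 term (factor 2^3 = 8):
  (8·2.2956158 − 2.2960195)/7 = 2.2955581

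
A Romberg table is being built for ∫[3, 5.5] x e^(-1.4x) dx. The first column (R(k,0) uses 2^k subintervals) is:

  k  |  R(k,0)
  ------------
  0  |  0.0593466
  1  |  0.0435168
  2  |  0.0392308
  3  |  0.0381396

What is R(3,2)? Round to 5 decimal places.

R(2,1) = 0.0392308 + (0.0392308 − 0.0435168)/3 = 0.0378021
R(3,1) = (4·0.0381396 − 0.0392308) / 3 = 0.0377759
R(3,2) = (16·0.0377759 − 0.0378021) / 15 = 0.0377742
(Column j=1 coincides with Simpson's rule on the same nodes.)

0.03777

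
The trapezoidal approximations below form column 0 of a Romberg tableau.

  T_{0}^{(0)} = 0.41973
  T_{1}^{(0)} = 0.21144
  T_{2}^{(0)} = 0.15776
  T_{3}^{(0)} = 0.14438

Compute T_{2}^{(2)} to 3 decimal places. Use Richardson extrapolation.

Richardson extrapolation on the trapezoidal column (denominator 4−1=3):
T_{1}^{(1)} = (4·0.21144 − 0.41973) / 3 = 0.14201
T_{2}^{(1)} = 0.15776 + (0.15776 − 0.21144)/3 = 0.13987
T_{2}^{(2)} = (16·0.13987 − 0.14201) / 15 = 0.13973
(Column j=1 coincides with Simpson's rule on the same nodes.)

0.140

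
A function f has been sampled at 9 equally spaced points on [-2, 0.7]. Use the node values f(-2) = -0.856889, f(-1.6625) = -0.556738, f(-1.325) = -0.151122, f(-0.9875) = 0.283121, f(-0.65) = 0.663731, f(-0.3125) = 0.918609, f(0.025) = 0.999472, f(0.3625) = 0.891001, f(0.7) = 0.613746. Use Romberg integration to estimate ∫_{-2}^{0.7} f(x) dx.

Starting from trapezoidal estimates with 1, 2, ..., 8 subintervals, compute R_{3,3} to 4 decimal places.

R_{0,0} (trapezoid, 1 panel, h=2.7000): -0.328243
R_{1,0} (trapezoid, 2 panels, h=1.3500): 0.731915
R_{2,0} (trapezoid, 4 panels, h=0.6750): 0.938594
R_{3,0} (trapezoid, 8 panels, h=0.3375): 0.987695
R_{1,1} = 0.731915 + (0.731915 − (-0.328243))/3 = 1.085301
R_{2,1} = 0.938594 + (0.938594 − 0.731915)/3 = 1.007487
R_{3,1} = 0.987695 + (0.987695 − 0.938594)/3 = 1.004062
R_{2,2} = 1.007487 + (1.007487 − 1.085301)/15 = 1.002299
R_{3,2} = 1.004062 + (1.004062 − 1.007487)/15 = 1.003834
R_{3,3} = 1.003834 + (1.003834 − 1.002299)/63 = 1.003858

1.0039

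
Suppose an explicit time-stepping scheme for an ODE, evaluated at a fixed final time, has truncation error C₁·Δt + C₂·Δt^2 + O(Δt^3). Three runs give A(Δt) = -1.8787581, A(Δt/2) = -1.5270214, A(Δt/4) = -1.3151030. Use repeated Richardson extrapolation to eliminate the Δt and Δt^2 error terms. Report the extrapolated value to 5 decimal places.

-1.07915

First eliminate the Δt term (factor 2^1 = 2):
  B₁ = (2·(-1.5270214) − (-1.8787581))/1 = -1.1752847
  B₂ = (2·(-1.3151030) − (-1.5270214))/1 = -1.1031846
Then eliminate the Δt^2 term (factor 2^2 = 4):
  (4·(-1.1031846) − (-1.1752847))/3 = -1.0791512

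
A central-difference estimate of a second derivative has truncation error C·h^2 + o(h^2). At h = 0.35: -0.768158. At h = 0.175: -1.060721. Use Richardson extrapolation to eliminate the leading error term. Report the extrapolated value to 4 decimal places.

-1.1582

The leading error scales as h^2; refining by a factor of 2 reduces it by 2^2 = 4.
Extrapolated value = (4·A(h/2) − A(h)) / (4 − 1)
= (4·(-1.060721) − (-0.768158)) / 3
= -3.474726 / 3 = -1.158242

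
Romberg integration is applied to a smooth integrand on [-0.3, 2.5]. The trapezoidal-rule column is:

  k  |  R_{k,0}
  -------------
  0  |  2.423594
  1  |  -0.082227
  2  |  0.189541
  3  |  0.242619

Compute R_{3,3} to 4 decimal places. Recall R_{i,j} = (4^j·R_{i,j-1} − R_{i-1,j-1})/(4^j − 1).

Richardson extrapolation on the trapezoidal column (denominator 4−1=3):
R_{1,1} = (4·(-0.082227) − 2.423594) / 3 = -0.917501
R_{2,1} = (4·0.189541 − (-0.082227)) / 3 = 0.280130
R_{3,1} = (4·0.242619 − 0.189541) / 3 = 0.260312
R_{2,2} = (16·0.280130 − (-0.917501)) / 15 = 0.359972
R_{3,2} = 0.260312 + (0.260312 − 0.280130)/15 = 0.258991
R_{3,3} = 0.258991 + (0.258991 − 0.359972)/63 = 0.257388

0.2574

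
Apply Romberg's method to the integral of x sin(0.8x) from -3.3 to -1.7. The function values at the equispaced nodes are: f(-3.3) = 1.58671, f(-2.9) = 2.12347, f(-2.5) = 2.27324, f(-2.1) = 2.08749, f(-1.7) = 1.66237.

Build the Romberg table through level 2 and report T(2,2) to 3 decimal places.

T(0,0) (trapezoid, 1 panel, h=1.6000): 2.59926
T(1,0) (trapezoid, 2 panels, h=0.8000): 3.11822
T(2,0) (trapezoid, 4 panels, h=0.4000): 3.24350
T(1,1) = 3.11822 + (3.11822 − 2.59926)/3 = 3.29121
T(2,1) = 3.24350 + (3.24350 − 3.11822)/3 = 3.28526
T(2,2) = 3.28526 + (3.28526 − 3.29121)/15 = 3.28486

3.285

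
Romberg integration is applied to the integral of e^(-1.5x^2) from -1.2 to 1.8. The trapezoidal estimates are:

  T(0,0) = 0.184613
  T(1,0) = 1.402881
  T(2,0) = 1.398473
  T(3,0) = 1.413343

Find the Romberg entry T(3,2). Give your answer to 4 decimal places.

1.4197

Richardson extrapolation on the trapezoidal column (denominator 4−1=3):
T(2,1) = (4·1.398473 − 1.402881) / 3 = 1.397004
T(3,1) = (4·1.413343 − 1.398473) / 3 = 1.418300
T(3,2) = 1.418300 + (1.418300 − 1.397004)/15 = 1.419720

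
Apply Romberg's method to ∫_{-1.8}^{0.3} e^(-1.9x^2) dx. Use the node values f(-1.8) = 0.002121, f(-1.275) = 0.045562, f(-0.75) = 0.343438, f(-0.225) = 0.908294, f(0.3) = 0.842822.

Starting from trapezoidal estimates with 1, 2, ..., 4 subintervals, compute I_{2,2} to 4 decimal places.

I_{0,0} (trapezoid, 1 panel, h=2.1000): 0.887190
I_{1,0} (trapezoid, 2 panels, h=1.0500): 0.804205
I_{2,0} (trapezoid, 4 panels, h=0.5250): 0.902877
I_{1,1} = 0.804205 + (0.804205 − 0.887190)/3 = 0.776543
I_{2,1} = 0.902877 + (0.902877 − 0.804205)/3 = 0.935768
I_{2,2} = 0.935768 + (0.935768 − 0.776543)/15 = 0.946383

0.9464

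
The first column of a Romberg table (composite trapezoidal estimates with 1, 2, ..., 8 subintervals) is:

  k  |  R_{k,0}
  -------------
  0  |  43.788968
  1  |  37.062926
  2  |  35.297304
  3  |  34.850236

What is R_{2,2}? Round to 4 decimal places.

Richardson extrapolation on the trapezoidal column (denominator 4−1=3):
R_{1,1} = 37.062926 + (37.062926 − 43.788968)/3 = 34.820912
R_{2,1} = 35.297304 + (35.297304 − 37.062926)/3 = 34.708763
R_{2,2} = (16·34.708763 − 34.820912) / 15 = 34.701286

34.7013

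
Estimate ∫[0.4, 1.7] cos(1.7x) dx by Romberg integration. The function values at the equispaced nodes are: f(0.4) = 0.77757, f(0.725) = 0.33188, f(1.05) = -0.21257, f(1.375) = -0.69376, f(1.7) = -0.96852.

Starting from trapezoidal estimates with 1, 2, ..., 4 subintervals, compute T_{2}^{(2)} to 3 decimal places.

T_{0}^{(0)} (trapezoid, 1 panel, h=1.3000): -0.12412
T_{1}^{(0)} (trapezoid, 2 panels, h=0.6500): -0.20023
T_{2}^{(0)} (trapezoid, 4 panels, h=0.3250): -0.21773
T_{1}^{(1)} = -0.20023 + (-0.20023 − (-0.12412))/3 = -0.22560
T_{2}^{(1)} = -0.21773 + (-0.21773 − (-0.20023))/3 = -0.22356
T_{2}^{(2)} = -0.22356 + (-0.22356 − (-0.22560))/15 = -0.22342

-0.223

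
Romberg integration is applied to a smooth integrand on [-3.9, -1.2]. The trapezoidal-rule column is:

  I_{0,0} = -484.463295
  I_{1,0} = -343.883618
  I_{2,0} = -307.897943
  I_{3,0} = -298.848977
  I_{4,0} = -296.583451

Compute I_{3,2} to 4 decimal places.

-295.8280

Richardson extrapolation on the trapezoidal column (denominator 4−1=3):
I_{2,1} = (4·(-307.897943) − (-343.883618)) / 3 = -295.902718
I_{3,1} = (4·(-298.848977) − (-307.897943)) / 3 = -295.832655
I_{3,2} = -295.832655 + (-295.832655 − (-295.902718))/15 = -295.827984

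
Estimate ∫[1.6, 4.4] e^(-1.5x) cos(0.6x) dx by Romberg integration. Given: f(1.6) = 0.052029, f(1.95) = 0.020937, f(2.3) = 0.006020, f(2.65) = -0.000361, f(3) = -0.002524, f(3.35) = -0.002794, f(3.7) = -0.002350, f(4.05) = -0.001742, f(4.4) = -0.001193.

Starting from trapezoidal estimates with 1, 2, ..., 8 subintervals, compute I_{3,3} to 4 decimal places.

0.0137

I_{0,0} (trapezoid, 1 panel, h=2.8000): 0.071170
I_{1,0} (trapezoid, 2 panels, h=1.4000): 0.032052
I_{2,0} (trapezoid, 4 panels, h=0.7000): 0.018595
I_{3,0} (trapezoid, 8 panels, h=0.3500): 0.014911
I_{1,1} = 0.032052 + (0.032052 − 0.071170)/3 = 0.019013
I_{2,1} = 0.018595 + (0.018595 − 0.032052)/3 = 0.014109
I_{3,1} = 0.014911 + (0.014911 − 0.018595)/3 = 0.013683
I_{2,2} = 0.014109 + (0.014109 − 0.019013)/15 = 0.013782
I_{3,2} = 0.013683 + (0.013683 − 0.014109)/15 = 0.013655
I_{3,3} = 0.013655 + (0.013655 − 0.013782)/63 = 0.013653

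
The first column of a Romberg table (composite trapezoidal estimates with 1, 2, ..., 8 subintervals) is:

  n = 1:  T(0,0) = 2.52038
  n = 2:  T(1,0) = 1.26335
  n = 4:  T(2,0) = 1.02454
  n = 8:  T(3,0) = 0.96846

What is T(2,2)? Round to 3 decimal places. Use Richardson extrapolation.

0.952

T(1,1) = (4·1.26335 − 2.52038) / 3 = 0.84434
T(2,1) = (4·1.02454 − 1.26335) / 3 = 0.94494
T(2,2) = 0.94494 + (0.94494 − 0.84434)/15 = 0.95165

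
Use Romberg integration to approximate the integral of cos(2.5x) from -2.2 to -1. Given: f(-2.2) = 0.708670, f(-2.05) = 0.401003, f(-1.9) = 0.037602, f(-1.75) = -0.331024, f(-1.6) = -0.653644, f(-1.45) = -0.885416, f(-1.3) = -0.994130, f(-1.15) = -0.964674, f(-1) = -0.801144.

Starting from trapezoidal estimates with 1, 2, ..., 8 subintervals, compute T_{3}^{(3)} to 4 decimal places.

T_{0}^{(0)} (trapezoid, 1 panel, h=1.2000): -0.055484
T_{1}^{(0)} (trapezoid, 2 panels, h=0.6000): -0.419929
T_{2}^{(0)} (trapezoid, 4 panels, h=0.3000): -0.496923
T_{3}^{(0)} (trapezoid, 8 panels, h=0.1500): -0.515478
T_{1}^{(1)} = -0.419929 + (-0.419929 − (-0.055484))/3 = -0.541411
T_{2}^{(1)} = -0.496923 + (-0.496923 − (-0.419929))/3 = -0.522588
T_{3}^{(1)} = -0.515478 + (-0.515478 − (-0.496923))/3 = -0.521663
T_{2}^{(2)} = -0.522588 + (-0.522588 − (-0.541411))/15 = -0.521333
T_{3}^{(2)} = -0.521663 + (-0.521663 − (-0.522588))/15 = -0.521601
T_{3}^{(3)} = -0.521601 + (-0.521601 − (-0.521333))/63 = -0.521605

-0.5216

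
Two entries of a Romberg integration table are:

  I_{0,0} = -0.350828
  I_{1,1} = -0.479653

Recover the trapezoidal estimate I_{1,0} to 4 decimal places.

-0.4474

From I_{1,1} = (4·I_{1,0} − I_{0,0})/3, solve for I_{1,0}:
4·I_{1,0} = 3·(-0.479653) + (-0.350828) = -1.789787
I_{1,0} = -0.447447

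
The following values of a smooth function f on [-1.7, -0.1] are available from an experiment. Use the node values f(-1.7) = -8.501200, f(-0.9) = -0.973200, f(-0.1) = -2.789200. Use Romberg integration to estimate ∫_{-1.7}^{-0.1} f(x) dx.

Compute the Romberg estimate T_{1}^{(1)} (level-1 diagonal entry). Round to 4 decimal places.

T_{0}^{(0)} (trapezoid, 1 panel, h=1.6000): -9.032320
T_{1}^{(0)} (trapezoid, 2 panels, h=0.8000): -5.294720
T_{1}^{(1)} = -5.294720 + (-5.294720 − (-9.032320))/3 = -4.048853

-4.0489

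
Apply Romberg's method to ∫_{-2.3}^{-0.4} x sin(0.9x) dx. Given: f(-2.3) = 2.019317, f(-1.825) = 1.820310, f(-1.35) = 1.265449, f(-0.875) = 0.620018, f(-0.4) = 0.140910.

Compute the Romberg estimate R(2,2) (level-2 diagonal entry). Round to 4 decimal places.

R(0,0) (trapezoid, 1 panel, h=1.9000): 2.052216
R(1,0) (trapezoid, 2 panels, h=0.9500): 2.228284
R(2,0) (trapezoid, 4 panels, h=0.4750): 2.273298
R(1,1) = 2.228284 + (2.228284 − 2.052216)/3 = 2.286973
R(2,1) = 2.273298 + (2.273298 − 2.228284)/3 = 2.288303
R(2,2) = 2.288303 + (2.288303 − 2.286973)/15 = 2.288392

2.2884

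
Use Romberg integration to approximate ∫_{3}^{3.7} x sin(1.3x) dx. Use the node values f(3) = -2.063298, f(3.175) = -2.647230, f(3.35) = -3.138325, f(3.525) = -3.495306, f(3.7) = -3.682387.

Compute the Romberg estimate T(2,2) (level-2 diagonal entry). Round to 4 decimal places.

T(0,0) (trapezoid, 1 panel, h=0.7000): -2.010990
T(1,0) (trapezoid, 2 panels, h=0.3500): -2.103909
T(2,0) (trapezoid, 4 panels, h=0.1750): -2.126898
T(1,1) = -2.103909 + (-2.103909 − (-2.010990))/3 = -2.134882
T(2,1) = -2.126898 + (-2.126898 − (-2.103909))/3 = -2.134561
T(2,2) = -2.134561 + (-2.134561 − (-2.134882))/15 = -2.134540

-2.1345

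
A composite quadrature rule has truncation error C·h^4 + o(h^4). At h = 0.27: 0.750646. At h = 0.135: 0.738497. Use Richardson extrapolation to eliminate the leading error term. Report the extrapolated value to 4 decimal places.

0.7377

The leading error scales as h^4; refining by a factor of 2 reduces it by 2^4 = 16.
Extrapolated value = (16·A(h/2) − A(h)) / (16 − 1)
= (16·0.738497 − 0.750646) / 15
= 11.065306 / 15 = 0.737687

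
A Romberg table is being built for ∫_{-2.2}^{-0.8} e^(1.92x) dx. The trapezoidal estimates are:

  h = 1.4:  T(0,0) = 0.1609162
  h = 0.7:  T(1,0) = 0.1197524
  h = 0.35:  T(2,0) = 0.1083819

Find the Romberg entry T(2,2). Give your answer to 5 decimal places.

Richardson extrapolation on the trapezoidal column (denominator 4−1=3):
T(1,1) = (4·0.1197524 − 0.1609162) / 3 = 0.1060311
T(2,1) = 0.1083819 + (0.1083819 − 0.1197524)/3 = 0.1045917
T(2,2) = (16·0.1045917 − 0.1060311) / 15 = 0.1044957
(Column j=1 coincides with Simpson's rule on the same nodes.)

0.10450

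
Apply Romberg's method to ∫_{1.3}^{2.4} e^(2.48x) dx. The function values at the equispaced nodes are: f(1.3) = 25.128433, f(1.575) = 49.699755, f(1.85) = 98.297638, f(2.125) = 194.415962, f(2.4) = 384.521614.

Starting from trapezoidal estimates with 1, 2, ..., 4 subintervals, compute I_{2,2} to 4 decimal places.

I_{0,0} (trapezoid, 1 panel, h=1.1000): 225.307526
I_{1,0} (trapezoid, 2 panels, h=0.5500): 166.717464
I_{2,0} (trapezoid, 4 panels, h=0.2750): 150.490554
I_{1,1} = 166.717464 + (166.717464 − 225.307526)/3 = 147.187443
I_{2,1} = 150.490554 + (150.490554 − 166.717464)/3 = 145.081584
I_{2,2} = 145.081584 + (145.081584 − 147.187443)/15 = 144.941193

144.9412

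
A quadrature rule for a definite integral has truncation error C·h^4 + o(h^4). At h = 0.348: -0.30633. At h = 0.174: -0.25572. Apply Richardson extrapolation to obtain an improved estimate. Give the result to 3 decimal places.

-0.252

The leading error scales as h^4; refining by a factor of 2 reduces it by 2^4 = 16.
Extrapolated value = (16·A(h/2) − A(h)) / (16 − 1)
= (16·(-0.25572) − (-0.30633)) / 15
= -3.78519 / 15 = -0.25235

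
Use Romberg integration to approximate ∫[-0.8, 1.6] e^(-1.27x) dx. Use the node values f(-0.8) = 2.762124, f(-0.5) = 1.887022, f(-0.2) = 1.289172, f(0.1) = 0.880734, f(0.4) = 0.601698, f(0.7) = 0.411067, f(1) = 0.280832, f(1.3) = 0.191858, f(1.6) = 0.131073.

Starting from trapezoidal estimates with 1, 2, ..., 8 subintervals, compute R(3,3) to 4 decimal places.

2.0717

R(0,0) (trapezoid, 1 panel, h=2.4000): 3.471836
R(1,0) (trapezoid, 2 panels, h=1.2000): 2.457956
R(2,0) (trapezoid, 4 panels, h=0.6000): 2.170980
R(3,0) (trapezoid, 8 panels, h=0.3000): 2.096694
R(1,1) = 2.457956 + (2.457956 − 3.471836)/3 = 2.119996
R(2,1) = 2.170980 + (2.170980 − 2.457956)/3 = 2.075321
R(3,1) = 2.096694 + (2.096694 − 2.170980)/3 = 2.071932
R(2,2) = 2.075321 + (2.075321 − 2.119996)/15 = 2.072343
R(3,2) = 2.071932 + (2.071932 − 2.075321)/15 = 2.071706
R(3,3) = 2.071706 + (2.071706 − 2.072343)/63 = 2.071696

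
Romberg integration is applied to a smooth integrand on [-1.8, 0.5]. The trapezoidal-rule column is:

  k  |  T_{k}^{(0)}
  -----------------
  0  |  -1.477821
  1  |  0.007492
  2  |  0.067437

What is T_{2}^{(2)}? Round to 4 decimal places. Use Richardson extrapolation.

Richardson extrapolation on the trapezoidal column (denominator 4−1=3):
T_{1}^{(1)} = 0.007492 + (0.007492 − (-1.477821))/3 = 0.502596
T_{2}^{(1)} = 0.067437 + (0.067437 − 0.007492)/3 = 0.087419
T_{2}^{(2)} = 0.087419 + (0.087419 − 0.502596)/15 = 0.059741

0.0597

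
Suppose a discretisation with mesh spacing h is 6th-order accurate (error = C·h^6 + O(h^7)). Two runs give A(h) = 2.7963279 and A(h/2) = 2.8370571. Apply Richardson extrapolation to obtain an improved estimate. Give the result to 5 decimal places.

The leading error scales as h^6; refining by a factor of 2 reduces it by 2^6 = 64.
Extrapolated value = (64·A(h/2) − A(h)) / (64 − 1)
= (64·2.8370571 − 2.7963279) / 63
= 178.7753265 / 63 = 2.8377036

2.83770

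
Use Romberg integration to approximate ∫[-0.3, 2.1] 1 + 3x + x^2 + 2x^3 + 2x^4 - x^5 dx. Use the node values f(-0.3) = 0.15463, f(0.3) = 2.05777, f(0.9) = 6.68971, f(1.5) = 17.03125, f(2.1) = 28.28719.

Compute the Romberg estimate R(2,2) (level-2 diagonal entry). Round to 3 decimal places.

R(0,0) (trapezoid, 1 panel, h=2.4000): 34.13018
R(1,0) (trapezoid, 2 panels, h=1.2000): 25.09274
R(2,0) (trapezoid, 4 panels, h=0.6000): 23.99978
R(1,1) = 25.09274 + (25.09274 − 34.13018)/3 = 22.08026
R(2,1) = 23.99978 + (23.99978 − 25.09274)/3 = 23.63546
R(2,2) = 23.63546 + (23.63546 − 22.08026)/15 = 23.73914

23.739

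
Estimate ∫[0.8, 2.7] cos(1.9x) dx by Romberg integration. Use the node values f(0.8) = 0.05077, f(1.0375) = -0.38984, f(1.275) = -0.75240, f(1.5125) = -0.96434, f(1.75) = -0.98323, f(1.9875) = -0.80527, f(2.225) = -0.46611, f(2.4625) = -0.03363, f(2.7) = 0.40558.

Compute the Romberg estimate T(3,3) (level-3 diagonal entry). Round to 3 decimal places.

-1.007

T(0,0) (trapezoid, 1 panel, h=1.9000): 0.43353
T(1,0) (trapezoid, 2 panels, h=0.9500): -0.71730
T(2,0) (trapezoid, 4 panels, h=0.4750): -0.93744
T(3,0) (trapezoid, 8 panels, h=0.2375): -0.98958
T(1,1) = -0.71730 + (-0.71730 − 0.43353)/3 = -1.10091
T(2,1) = -0.93744 + (-0.93744 − (-0.71730))/3 = -1.01082
T(3,1) = -0.98958 + (-0.98958 − (-0.93744))/3 = -1.00696
T(2,2) = -1.01082 + (-1.01082 − (-1.10091))/15 = -1.00481
T(3,2) = -1.00696 + (-1.00696 − (-1.01082))/15 = -1.00670
T(3,3) = -1.00670 + (-1.00670 − (-1.00481))/63 = -1.00673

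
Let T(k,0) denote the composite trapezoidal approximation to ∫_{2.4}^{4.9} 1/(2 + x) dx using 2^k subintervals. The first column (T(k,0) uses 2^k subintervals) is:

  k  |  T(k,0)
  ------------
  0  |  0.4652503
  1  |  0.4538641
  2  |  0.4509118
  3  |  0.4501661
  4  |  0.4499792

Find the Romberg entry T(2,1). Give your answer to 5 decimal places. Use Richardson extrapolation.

0.44993

Richardson extrapolation on the trapezoidal column (denominator 4−1=3):
T(2,1) = 0.4509118 + (0.4509118 − 0.4538641)/3 = 0.4499277
(Column j=1 coincides with Simpson's rule on the same nodes.)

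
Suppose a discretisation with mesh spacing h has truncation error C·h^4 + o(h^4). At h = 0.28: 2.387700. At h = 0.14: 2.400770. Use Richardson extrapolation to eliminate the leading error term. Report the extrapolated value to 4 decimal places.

2.4016

Extrapolated value = (16·A(h/2) − A(h)) / (16 − 1)
= (16·2.400770 − 2.387700) / 15
= 36.024620 / 15 = 2.401641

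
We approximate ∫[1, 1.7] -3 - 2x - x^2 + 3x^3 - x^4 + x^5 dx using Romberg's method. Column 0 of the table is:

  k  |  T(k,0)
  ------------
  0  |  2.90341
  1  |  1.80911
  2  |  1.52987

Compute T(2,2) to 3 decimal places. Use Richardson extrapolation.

Richardson extrapolation on the trapezoidal column (denominator 4−1=3):
T(1,1) = (4·1.80911 − 2.90341) / 3 = 1.44434
T(2,1) = (4·1.52987 − 1.80911) / 3 = 1.43679
T(2,2) = 1.43679 + (1.43679 − 1.44434)/15 = 1.43629

1.436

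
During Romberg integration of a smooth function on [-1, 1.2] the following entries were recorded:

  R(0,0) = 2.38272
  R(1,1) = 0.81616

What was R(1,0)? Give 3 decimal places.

1.208

From R(1,1) = (4·R(1,0) − R(0,0))/3, solve for R(1,0):
4·R(1,0) = 3·0.81616 + 2.38272 = 4.83120
R(1,0) = 1.20780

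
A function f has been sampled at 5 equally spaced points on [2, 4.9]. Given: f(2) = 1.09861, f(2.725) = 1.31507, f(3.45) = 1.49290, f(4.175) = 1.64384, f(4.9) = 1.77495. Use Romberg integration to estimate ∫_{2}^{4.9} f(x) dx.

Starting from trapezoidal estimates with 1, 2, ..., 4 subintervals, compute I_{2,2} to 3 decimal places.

I_{0,0} (trapezoid, 1 panel, h=2.9000): 4.16666
I_{1,0} (trapezoid, 2 panels, h=1.4500): 4.24804
I_{2,0} (trapezoid, 4 panels, h=0.7250): 4.26923
I_{1,1} = 4.24804 + (4.24804 − 4.16666)/3 = 4.27517
I_{2,1} = 4.26923 + (4.26923 − 4.24804)/3 = 4.27629
I_{2,2} = 4.27629 + (4.27629 − 4.27517)/15 = 4.27636

4.276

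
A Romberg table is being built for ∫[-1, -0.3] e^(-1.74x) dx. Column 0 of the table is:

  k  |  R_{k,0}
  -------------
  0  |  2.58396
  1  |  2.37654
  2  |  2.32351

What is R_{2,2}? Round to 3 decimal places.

R_{1,1} = 2.37654 + (2.37654 − 2.58396)/3 = 2.30740
R_{2,1} = 2.32351 + (2.32351 − 2.37654)/3 = 2.30583
R_{2,2} = 2.30583 + (2.30583 − 2.30740)/15 = 2.30573
(Column j=1 coincides with Simpson's rule on the same nodes.)

2.306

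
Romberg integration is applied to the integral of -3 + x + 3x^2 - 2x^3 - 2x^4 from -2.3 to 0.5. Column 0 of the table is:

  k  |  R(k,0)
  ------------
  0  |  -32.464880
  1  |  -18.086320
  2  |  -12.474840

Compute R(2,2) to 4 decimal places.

-10.4251

Richardson extrapolation on the trapezoidal column (denominator 4−1=3):
R(1,1) = (4·(-18.086320) − (-32.464880)) / 3 = -13.293467
R(2,1) = (4·(-12.474840) − (-18.086320)) / 3 = -10.604347
R(2,2) = (16·(-10.604347) − (-13.293467)) / 15 = -10.425072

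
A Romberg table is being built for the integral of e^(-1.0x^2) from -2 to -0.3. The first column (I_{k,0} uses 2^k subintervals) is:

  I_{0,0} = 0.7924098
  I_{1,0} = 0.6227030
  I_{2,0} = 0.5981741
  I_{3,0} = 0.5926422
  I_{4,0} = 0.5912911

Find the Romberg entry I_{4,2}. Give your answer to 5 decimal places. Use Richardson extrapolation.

I_{3,1} = 0.5926422 + (0.5926422 − 0.5981741)/3 = 0.5907982
I_{4,1} = 0.5912911 + (0.5912911 − 0.5926422)/3 = 0.5908407
I_{4,2} = (16·0.5908407 − 0.5907982) / 15 = 0.5908435

0.59084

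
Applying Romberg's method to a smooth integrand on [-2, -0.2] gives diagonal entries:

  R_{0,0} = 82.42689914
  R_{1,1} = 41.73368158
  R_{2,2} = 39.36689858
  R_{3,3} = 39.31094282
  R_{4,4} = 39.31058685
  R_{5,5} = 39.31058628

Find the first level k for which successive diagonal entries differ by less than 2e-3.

k = 4

|R_{1,1} − R_{0,0}| = 40.69321756 ≥ 2e-3
|R_{2,2} − R_{1,1}| = 2.36678300 ≥ 2e-3
|R_{3,3} − R_{2,2}| = 0.05595576 ≥ 2e-3
|R_{4,4} − R_{3,3}| = 0.00035597 < 2e-3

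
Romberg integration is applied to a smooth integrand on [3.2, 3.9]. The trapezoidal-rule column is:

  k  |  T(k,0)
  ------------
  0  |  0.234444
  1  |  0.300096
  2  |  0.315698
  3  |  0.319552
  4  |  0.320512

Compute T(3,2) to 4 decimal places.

0.3208

Richardson extrapolation on the trapezoidal column (denominator 4−1=3):
T(2,1) = 0.315698 + (0.315698 − 0.300096)/3 = 0.320899
T(3,1) = 0.319552 + (0.319552 − 0.315698)/3 = 0.320837
T(3,2) = (16·0.320837 − 0.320899) / 15 = 0.320833
(Column j=1 coincides with Simpson's rule on the same nodes.)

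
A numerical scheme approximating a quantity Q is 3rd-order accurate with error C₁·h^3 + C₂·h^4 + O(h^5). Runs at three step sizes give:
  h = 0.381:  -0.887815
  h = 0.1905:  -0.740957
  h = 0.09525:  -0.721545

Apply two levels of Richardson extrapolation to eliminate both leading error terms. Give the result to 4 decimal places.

-0.7187

First eliminate the h^3 term (factor 2^3 = 8):
  B₁ = (8·(-0.740957) − (-0.887815))/7 = -0.719977
  B₂ = (8·(-0.721545) − (-0.740957))/7 = -0.718772
Then eliminate the h^4 term (factor 2^4 = 16):
  (16·(-0.718772) − (-0.719977))/15 = -0.718692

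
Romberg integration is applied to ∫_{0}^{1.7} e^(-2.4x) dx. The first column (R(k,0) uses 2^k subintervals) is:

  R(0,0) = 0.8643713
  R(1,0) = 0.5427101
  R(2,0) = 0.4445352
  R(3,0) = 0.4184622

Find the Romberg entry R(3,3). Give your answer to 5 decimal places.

0.40963

R(1,1) = 0.5427101 + (0.5427101 − 0.8643713)/3 = 0.4354897
R(2,1) = 0.4445352 + (0.4445352 − 0.5427101)/3 = 0.4118102
R(3,1) = (4·0.4184622 − 0.4445352) / 3 = 0.4097712
R(2,2) = 0.4118102 + (0.4118102 − 0.4354897)/15 = 0.4102316
R(3,2) = (16·0.4097712 − 0.4118102) / 15 = 0.4096353
R(3,3) = (64·0.4096353 − 0.4102316) / 63 = 0.4096258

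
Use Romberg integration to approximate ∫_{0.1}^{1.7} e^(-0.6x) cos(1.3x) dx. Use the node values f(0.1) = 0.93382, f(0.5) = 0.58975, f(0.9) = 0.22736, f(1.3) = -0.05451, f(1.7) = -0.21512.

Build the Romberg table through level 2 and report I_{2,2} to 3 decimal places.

0.442

I_{0,0} (trapezoid, 1 panel, h=1.6000): 0.57496
I_{1,0} (trapezoid, 2 panels, h=0.8000): 0.46937
I_{2,0} (trapezoid, 4 panels, h=0.4000): 0.44878
I_{1,1} = 0.46937 + (0.46937 − 0.57496)/3 = 0.43417
I_{2,1} = 0.44878 + (0.44878 − 0.46937)/3 = 0.44192
I_{2,2} = 0.44192 + (0.44192 − 0.43417)/15 = 0.44244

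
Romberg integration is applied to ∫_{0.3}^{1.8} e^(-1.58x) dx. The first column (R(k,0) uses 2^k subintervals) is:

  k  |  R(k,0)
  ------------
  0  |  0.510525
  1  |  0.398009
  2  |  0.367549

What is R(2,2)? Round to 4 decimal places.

R(1,1) = (4·0.398009 − 0.510525) / 3 = 0.360504
R(2,1) = (4·0.367549 − 0.398009) / 3 = 0.357396
R(2,2) = (16·0.357396 − 0.360504) / 15 = 0.357189
(Column j=1 coincides with Simpson's rule on the same nodes.)

0.3572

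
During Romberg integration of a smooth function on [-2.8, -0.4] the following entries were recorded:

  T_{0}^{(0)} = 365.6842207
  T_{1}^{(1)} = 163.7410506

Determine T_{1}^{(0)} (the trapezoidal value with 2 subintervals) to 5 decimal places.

From T_{1}^{(1)} = (4·T_{1}^{(0)} − T_{0}^{(0)})/3, solve for T_{1}^{(0)}:
4·T_{1}^{(0)} = 3·163.7410506 + 365.6842207 = 856.9073725
T_{1}^{(0)} = 214.2268431

214.22684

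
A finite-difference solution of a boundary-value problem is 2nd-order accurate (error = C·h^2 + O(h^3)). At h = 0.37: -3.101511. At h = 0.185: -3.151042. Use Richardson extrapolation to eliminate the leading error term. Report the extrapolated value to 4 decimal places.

Extrapolated value = (4·A(h/2) − A(h)) / (4 − 1)
= (4·(-3.151042) − (-3.101511)) / 3
= -9.502657 / 3 = -3.167552

-3.1676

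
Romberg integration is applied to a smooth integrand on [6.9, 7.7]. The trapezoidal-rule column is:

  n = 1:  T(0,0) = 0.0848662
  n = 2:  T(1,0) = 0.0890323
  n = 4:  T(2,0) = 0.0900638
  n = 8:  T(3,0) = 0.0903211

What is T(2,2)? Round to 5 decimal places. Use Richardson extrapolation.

Richardson extrapolation on the trapezoidal column (denominator 4−1=3):
T(1,1) = 0.0890323 + (0.0890323 − 0.0848662)/3 = 0.0904210
T(2,1) = 0.0900638 + (0.0900638 − 0.0890323)/3 = 0.0904076
T(2,2) = 0.0904076 + (0.0904076 − 0.0904210)/15 = 0.0904067

0.09041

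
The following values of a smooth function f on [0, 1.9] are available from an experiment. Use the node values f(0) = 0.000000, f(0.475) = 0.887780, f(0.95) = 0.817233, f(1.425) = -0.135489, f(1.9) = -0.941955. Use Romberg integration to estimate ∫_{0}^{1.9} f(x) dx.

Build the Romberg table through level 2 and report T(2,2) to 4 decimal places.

T(0,0) (trapezoid, 1 panel, h=1.9000): -0.894857
T(1,0) (trapezoid, 2 panels, h=0.9500): 0.328943
T(2,0) (trapezoid, 4 panels, h=0.4750): 0.521810
T(1,1) = 0.328943 + (0.328943 − (-0.894857))/3 = 0.736876
T(2,1) = 0.521810 + (0.521810 − 0.328943)/3 = 0.586099
T(2,2) = 0.586099 + (0.586099 − 0.736876)/15 = 0.576047

0.5760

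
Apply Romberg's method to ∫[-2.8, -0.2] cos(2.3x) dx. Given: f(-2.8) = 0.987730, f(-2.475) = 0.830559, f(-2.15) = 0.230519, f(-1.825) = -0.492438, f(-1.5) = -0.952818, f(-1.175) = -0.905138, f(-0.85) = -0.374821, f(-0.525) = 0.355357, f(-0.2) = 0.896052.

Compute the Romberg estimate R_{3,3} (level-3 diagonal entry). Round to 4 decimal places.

R_{0,0} (trapezoid, 1 panel, h=2.6000): 2.448917
R_{1,0} (trapezoid, 2 panels, h=1.3000): -0.014205
R_{2,0} (trapezoid, 4 panels, h=0.6500): -0.100899
R_{3,0} (trapezoid, 8 panels, h=0.3250): -0.119239
R_{1,1} = -0.014205 + (-0.014205 − 2.448917)/3 = -0.835246
R_{2,1} = -0.100899 + (-0.100899 − (-0.014205))/3 = -0.129797
R_{3,1} = -0.119239 + (-0.119239 − (-0.100899))/3 = -0.125352
R_{2,2} = -0.129797 + (-0.129797 − (-0.835246))/15 = -0.082767
R_{3,2} = -0.125352 + (-0.125352 − (-0.129797))/15 = -0.125056
R_{3,3} = -0.125056 + (-0.125056 − (-0.082767))/63 = -0.125727

-0.1257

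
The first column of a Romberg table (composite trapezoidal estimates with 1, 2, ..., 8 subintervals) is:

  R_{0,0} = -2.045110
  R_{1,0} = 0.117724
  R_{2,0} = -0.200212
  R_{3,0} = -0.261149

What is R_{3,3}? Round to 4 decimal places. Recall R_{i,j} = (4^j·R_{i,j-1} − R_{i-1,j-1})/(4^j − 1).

Richardson extrapolation on the trapezoidal column (denominator 4−1=3):
R_{1,1} = (4·0.117724 − (-2.045110)) / 3 = 0.838669
R_{2,1} = -0.200212 + (-0.200212 − 0.117724)/3 = -0.306191
R_{3,1} = -0.261149 + (-0.261149 − (-0.200212))/3 = -0.281461
R_{2,2} = (16·(-0.306191) − 0.838669) / 15 = -0.382515
R_{3,2} = (16·(-0.281461) − (-0.306191)) / 15 = -0.279812
R_{3,3} = -0.279812 + (-0.279812 − (-0.382515))/63 = -0.278182

-0.2782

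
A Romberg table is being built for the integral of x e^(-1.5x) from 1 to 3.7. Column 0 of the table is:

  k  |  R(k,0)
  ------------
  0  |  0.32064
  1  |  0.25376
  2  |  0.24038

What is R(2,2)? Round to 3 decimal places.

Richardson extrapolation on the trapezoidal column (denominator 4−1=3):
R(1,1) = (4·0.25376 − 0.32064) / 3 = 0.23147
R(2,1) = (4·0.24038 − 0.25376) / 3 = 0.23592
R(2,2) = 0.23592 + (0.23592 − 0.23147)/15 = 0.23622

0.236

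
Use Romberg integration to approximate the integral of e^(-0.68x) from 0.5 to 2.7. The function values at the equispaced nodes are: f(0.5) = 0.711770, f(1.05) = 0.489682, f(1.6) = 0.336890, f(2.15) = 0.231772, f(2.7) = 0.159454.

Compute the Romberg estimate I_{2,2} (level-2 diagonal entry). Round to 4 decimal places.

0.8122

I_{0,0} (trapezoid, 1 panel, h=2.2000): 0.958346
I_{1,0} (trapezoid, 2 panels, h=1.1000): 0.849752
I_{2,0} (trapezoid, 4 panels, h=0.5500): 0.821676
I_{1,1} = 0.849752 + (0.849752 − 0.958346)/3 = 0.813554
I_{2,1} = 0.821676 + (0.821676 − 0.849752)/3 = 0.812317
I_{2,2} = 0.812317 + (0.812317 − 0.813554)/15 = 0.812235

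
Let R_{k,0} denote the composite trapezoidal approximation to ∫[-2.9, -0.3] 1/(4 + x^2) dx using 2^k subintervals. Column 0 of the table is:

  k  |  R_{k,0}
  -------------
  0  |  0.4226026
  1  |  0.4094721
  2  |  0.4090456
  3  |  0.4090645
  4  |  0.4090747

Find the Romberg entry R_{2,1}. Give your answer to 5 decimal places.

R_{2,1} = 0.4090456 + (0.4090456 − 0.4094721)/3 = 0.4089034
(Column j=1 coincides with Simpson's rule on the same nodes.)

0.40890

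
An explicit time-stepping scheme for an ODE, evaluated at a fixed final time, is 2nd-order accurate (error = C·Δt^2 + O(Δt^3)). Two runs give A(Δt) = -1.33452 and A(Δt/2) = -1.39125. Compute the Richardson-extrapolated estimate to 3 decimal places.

The leading error scales as Δt^2; refining by a factor of 2 reduces it by 2^2 = 4.
Extrapolated value = (4·A(Δt/2) − A(Δt)) / (4 − 1)
= (4·(-1.39125) − (-1.33452)) / 3
= -4.23048 / 3 = -1.41016

-1.410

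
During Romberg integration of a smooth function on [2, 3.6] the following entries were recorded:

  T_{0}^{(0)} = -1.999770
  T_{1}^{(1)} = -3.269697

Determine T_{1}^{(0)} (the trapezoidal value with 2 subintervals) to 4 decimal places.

From T_{1}^{(1)} = (4·T_{1}^{(0)} − T_{0}^{(0)})/3, solve for T_{1}^{(0)}:
4·T_{1}^{(0)} = 3·(-3.269697) + (-1.999770) = -11.808861
T_{1}^{(0)} = -2.952215

-2.9522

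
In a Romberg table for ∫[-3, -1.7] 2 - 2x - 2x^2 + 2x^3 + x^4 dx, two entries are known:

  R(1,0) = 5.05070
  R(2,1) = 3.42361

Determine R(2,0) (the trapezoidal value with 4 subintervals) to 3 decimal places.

3.830

From R(2,1) = (4·R(2,0) − R(1,0))/3, solve for R(2,0):
4·R(2,0) = 3·3.42361 + 5.05070 = 15.32153
R(2,0) = 3.83038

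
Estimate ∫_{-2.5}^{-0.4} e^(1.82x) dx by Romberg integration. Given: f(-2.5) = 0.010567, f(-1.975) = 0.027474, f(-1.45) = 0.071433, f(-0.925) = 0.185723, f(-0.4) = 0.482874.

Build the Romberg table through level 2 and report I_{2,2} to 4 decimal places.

I_{0,0} (trapezoid, 1 panel, h=2.1000): 0.518113
I_{1,0} (trapezoid, 2 panels, h=1.0500): 0.334061
I_{2,0} (trapezoid, 4 panels, h=0.5250): 0.278959
I_{1,1} = 0.334061 + (0.334061 − 0.518113)/3 = 0.272710
I_{2,1} = 0.278959 + (0.278959 − 0.334061)/3 = 0.260592
I_{2,2} = 0.260592 + (0.260592 − 0.272710)/15 = 0.259784

0.2598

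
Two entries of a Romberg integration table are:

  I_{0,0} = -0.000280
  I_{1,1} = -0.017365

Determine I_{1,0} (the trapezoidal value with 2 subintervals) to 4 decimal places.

-0.0131

From I_{1,1} = (4·I_{1,0} − I_{0,0})/3, solve for I_{1,0}:
4·I_{1,0} = 3·(-0.017365) + (-0.000280) = -0.052375
I_{1,0} = -0.013094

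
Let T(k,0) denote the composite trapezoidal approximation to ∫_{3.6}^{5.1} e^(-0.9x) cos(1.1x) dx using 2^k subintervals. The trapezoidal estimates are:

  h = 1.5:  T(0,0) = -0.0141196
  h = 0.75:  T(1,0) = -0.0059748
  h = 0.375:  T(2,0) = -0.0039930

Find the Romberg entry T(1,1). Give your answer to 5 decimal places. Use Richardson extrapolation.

-0.00326

Richardson extrapolation on the trapezoidal column (denominator 4−1=3):
T(1,1) = (4·(-0.0059748) − (-0.0141196)) / 3 = -0.0032599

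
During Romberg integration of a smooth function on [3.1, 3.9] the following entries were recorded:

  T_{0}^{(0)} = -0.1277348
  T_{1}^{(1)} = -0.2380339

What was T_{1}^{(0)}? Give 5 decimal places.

-0.21046

From T_{1}^{(1)} = (4·T_{1}^{(0)} − T_{0}^{(0)})/3, solve for T_{1}^{(0)}:
4·T_{1}^{(0)} = 3·(-0.2380339) + (-0.1277348) = -0.8418365
T_{1}^{(0)} = -0.2104591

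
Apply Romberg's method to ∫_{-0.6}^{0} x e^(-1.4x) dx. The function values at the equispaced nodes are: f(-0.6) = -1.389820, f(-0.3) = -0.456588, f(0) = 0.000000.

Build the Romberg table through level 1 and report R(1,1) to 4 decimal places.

R(0,0) (trapezoid, 1 panel, h=0.6000): -0.416946
R(1,0) (trapezoid, 2 panels, h=0.3000): -0.345449
R(1,1) = -0.345449 + (-0.345449 − (-0.416946))/3 = -0.321617

-0.3216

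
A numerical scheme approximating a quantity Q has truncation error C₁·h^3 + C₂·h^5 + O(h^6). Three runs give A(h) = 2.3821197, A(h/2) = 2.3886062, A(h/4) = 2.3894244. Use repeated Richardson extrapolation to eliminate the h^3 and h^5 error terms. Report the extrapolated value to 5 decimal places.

2.38954

First eliminate the h^3 term (factor 2^3 = 8):
  B₁ = (8·2.3886062 − 2.3821197)/7 = 2.3895328
  B₂ = (8·2.3894244 − 2.3886062)/7 = 2.3895413
Then eliminate the h^5 term (factor 2^5 = 32):
  (32·2.3895413 − 2.3895328)/31 = 2.3895416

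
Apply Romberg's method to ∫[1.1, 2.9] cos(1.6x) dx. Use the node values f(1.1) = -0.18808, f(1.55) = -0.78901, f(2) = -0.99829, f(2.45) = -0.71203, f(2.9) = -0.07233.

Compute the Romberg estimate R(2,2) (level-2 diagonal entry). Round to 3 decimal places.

-1.237

R(0,0) (trapezoid, 1 panel, h=1.8000): -0.23437
R(1,0) (trapezoid, 2 panels, h=0.9000): -1.01565
R(2,0) (trapezoid, 4 panels, h=0.4500): -1.18329
R(1,1) = -1.01565 + (-1.01565 − (-0.23437))/3 = -1.27608
R(2,1) = -1.18329 + (-1.18329 − (-1.01565))/3 = -1.23917
R(2,2) = -1.23917 + (-1.23917 − (-1.27608))/15 = -1.23671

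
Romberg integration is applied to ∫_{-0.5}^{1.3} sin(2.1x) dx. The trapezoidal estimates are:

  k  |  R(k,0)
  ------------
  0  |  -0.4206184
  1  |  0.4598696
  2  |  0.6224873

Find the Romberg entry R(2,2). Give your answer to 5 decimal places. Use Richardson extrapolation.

0.67158

R(1,1) = 0.4598696 + (0.4598696 − (-0.4206184))/3 = 0.7533656
R(2,1) = 0.6224873 + (0.6224873 − 0.4598696)/3 = 0.6766932
R(2,2) = 0.6766932 + (0.6766932 − 0.7533656)/15 = 0.6715817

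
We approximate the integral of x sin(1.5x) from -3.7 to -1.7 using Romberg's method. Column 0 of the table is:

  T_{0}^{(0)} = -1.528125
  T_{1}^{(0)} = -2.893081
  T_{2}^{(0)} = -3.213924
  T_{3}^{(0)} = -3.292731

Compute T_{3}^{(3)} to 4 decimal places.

Richardson extrapolation on the trapezoidal column (denominator 4−1=3):
T_{1}^{(1)} = (4·(-2.893081) − (-1.528125)) / 3 = -3.348066
T_{2}^{(1)} = -3.213924 + (-3.213924 − (-2.893081))/3 = -3.320872
T_{3}^{(1)} = (4·(-3.292731) − (-3.213924)) / 3 = -3.319000
T_{2}^{(2)} = -3.320872 + (-3.320872 − (-3.348066))/15 = -3.319059
T_{3}^{(2)} = (16·(-3.319000) − (-3.320872)) / 15 = -3.318875
T_{3}^{(3)} = -3.318875 + (-3.318875 − (-3.319059))/63 = -3.318872

-3.3189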